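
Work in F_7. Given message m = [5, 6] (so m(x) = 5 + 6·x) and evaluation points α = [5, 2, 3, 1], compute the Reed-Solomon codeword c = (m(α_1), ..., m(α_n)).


c = [0, 3, 2, 4]

Message polynomial: m(x) = 5 + 6·x (mod 7).
For each evaluation point α_i, compute m(α_i) mod 7:
  α_1 = 5: Horner steps 6 → 0, so m(5) = 0.
  α_2 = 2: Horner steps 6 → 3, so m(2) = 3.
  α_3 = 3: Horner steps 6 → 2, so m(3) = 2.
  α_4 = 1: Horner steps 6 → 4, so m(1) = 4.
Codeword c = [0, 3, 2, 4] ∈ F_7^4.


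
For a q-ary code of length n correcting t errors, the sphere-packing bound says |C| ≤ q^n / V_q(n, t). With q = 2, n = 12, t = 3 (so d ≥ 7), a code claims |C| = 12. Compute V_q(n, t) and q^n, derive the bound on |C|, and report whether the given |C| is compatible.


V_q(n, t) = 299, q^n = 4096, Hamming bound = 13, |C| = 12 ≤ bound (satisfied).

Step 1: Compute V_q(n, t) = Σ_{j=0}^3 C(n, j) (q−1)^j.
  j = 0: C(12,0)·(1)^0 = 1·1 = 1.
  j = 1: C(12,1)·(1)^1 = 12·1 = 12.
  j = 2: C(12,2)·(1)^2 = 66·1 = 66.
  j = 3: C(12,3)·(1)^3 = 220·1 = 220.
  V_q(n, t) = 1 + 12 + 66 + 220 = 299.
Step 2: q^n = 2^12 = 4096.
Step 3: Hamming bound ⌊q^n / V_q(n,t)⌋ = ⌊4096/299⌋ = 13.
Step 4: Compare |C| = 12 to 13: satisfied.
The claimed |C| lies below the Hamming bound.


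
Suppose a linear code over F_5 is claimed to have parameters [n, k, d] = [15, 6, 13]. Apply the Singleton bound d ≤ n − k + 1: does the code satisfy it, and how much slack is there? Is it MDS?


Singleton RHS = n − k + 1 = 10, slack = -3, bound violated (no such code; not MDS).

Singleton bound: d ≤ n − k + 1.
Here n = 15, k = 6, so n − k + 1 = 10.
Given d = 13, check d ≤ 10: NO.
Slack = (n − k + 1) − d = -3.
The slack is negative: d = 13 exceeds n − k + 1 = 10 by 3, so the Singleton bound is violated and no linear [15, 6, 13]_5 code can exist. In particular it is not MDS (MDS requires d = n − k + 1 exactly).
Description: the claimed parameters are [15, 6, 13]_5; such a code would be impossible (violates the Singleton bound).


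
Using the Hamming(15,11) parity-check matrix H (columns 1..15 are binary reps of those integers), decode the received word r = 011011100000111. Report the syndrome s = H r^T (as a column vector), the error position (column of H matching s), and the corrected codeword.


s = (1, 0, 0, 1)^T, error position = 9, corrected codeword c = 011011101000111

Compute s = H r^T mod 2 one row at a time:
  s_1 = 0 + 0 + 0 + 0 + 0 + 1 + 1 + 1 = 3 ≡ 1 (mod 2).
  s_2 = 0 + 1 + 1 + 1 + 0 + 1 + 1 + 1 = 6 ≡ 0 (mod 2).
  s_3 = 1 + 1 + 1 + 1 + 0 + 0 + 1 + 1 = 6 ≡ 0 (mod 2).
  s_4 = 0 + 1 + 1 + 1 + 0 + 0 + 1 + 1 = 5 ≡ 1 (mod 2).
s = (1, 0, 0, 1)^T — this equals column 9 of H (binary 1001), so error is at position 9.
Correct: flip bit 9 of r = 011011100000111 to get c = 011011101000111.


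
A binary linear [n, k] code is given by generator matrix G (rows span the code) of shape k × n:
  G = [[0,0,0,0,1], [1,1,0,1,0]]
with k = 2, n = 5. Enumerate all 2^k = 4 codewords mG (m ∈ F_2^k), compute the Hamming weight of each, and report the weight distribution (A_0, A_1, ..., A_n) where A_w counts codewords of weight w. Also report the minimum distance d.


Weight distribution: A_0 = 1, A_1 = 1, A_3 = 1, A_4 = 1. Minimum distance d = 1.

Enumerate all 2^2 = 4 messages m ∈ F_2^2.
For each, compute codeword c = mG in F_2^5, then tally its weight.
  m = 00 → c = 00000, weight = 0.
  m = 10 → c = 00001, weight = 1.
  m = 01 → c = 11010, weight = 3.
  m = 11 → c = 11011, weight = 4.
Tally weights:
  weight 0: 1 codewords.
  weight 1: 1 codewords.
  weight 3: 1 codewords.
  weight 4: 1 codewords.
Minimum distance d = smallest w > 0 with A_w > 0 = 1.
Sanity: Σ A_w = 4 = 2^2 = 4 ✓.


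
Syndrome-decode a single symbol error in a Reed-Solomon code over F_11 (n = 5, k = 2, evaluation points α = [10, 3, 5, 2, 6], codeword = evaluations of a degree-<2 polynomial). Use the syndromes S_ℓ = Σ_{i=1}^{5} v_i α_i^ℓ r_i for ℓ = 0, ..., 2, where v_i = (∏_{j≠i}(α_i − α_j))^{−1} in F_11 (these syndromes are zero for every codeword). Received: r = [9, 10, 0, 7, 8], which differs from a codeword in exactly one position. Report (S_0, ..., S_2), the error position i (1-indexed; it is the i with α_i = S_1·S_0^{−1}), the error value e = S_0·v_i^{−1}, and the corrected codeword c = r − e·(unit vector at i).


S = (9, 1, 5), error at position 3, error magnitude e = 6, c = [9, 10, 5, 7, 8].

Step 1: column multipliers v_i = (∏_{j≠i}(α_i − α_j))^{−1} mod 11.
  i = 1 (α = 10): (10−3)(10−5)(10−2)(10−6) = 7·5·8·4 = 1120 ≡ 9, so v_1 = 9^{−1} = 5 (mod 11).
  i = 2 (α = 3): (3−10)(3−5)(3−2)(3−6) = (−7)·(−2)·1·(−3) = −42 ≡ 2, so v_2 = 2^{−1} = 6 (mod 11).
  i = 3 (α = 5): (5−10)(5−3)(5−2)(5−6) = (−5)·2·3·(−1) = 30 ≡ 8, so v_3 = 8^{−1} = 7 (mod 11).
  i = 4 (α = 2): (2−10)(2−3)(2−5)(2−6) = (−8)·(−1)·(−3)·(−4) = 96 ≡ 8, so v_4 = 8^{−1} = 7 (mod 11).
  i = 5 (α = 6): (6−10)(6−3)(6−5)(6−2) = (−4)·3·1·4 = −48 ≡ 7, so v_5 = 7^{−1} = 8 (mod 11).
  v = [5, 6, 7, 7, 8].
Step 2: syndromes of r = [9, 10, 0, 7, 8] (all sums mod 11).
  S_0 = Σ v_i r_i = 5·9 + 6·10 + 7·0 + 7·7 + 8·8 = 218 ≡ 9.
  S_1 = Σ v_i α_i r_i = 5·10·9 + 6·3·10 + 7·5·0 + 7·2·7 + 8·6·8 = 1112 ≡ 1.
  α_i^2 mod 11 = [1, 9, 3, 4, 3].
  S_2 = Σ v_i α_i^2 r_i = 5·1·9 + 6·9·10 + 7·3·0 + 7·4·7 + 8·3·8 = 973 ≡ 5.
  S = (9, 1, 5) ≠ 0, so r is not a codeword (an error is present).
Step 3: locate the error. For a single error e at position i, S_ℓ = v_i·e·α_i^ℓ, so α_err = S_1/S_0.
  S_0^{−1} = 9^{−1} = 5 (mod 11), so α_err = 1·5 = 5 ≡ 5 = α_3. Error position i = 3.
  Consistency check: S_2/S_1 = 5·1 = 5 ≡ 5 = α_err ✓ (single-error assumption holds).
Step 4: error magnitude e = S_0/v_3 = S_0·∏_{j≠3}(α_3 − α_j) = 9·8 = 72 ≡ 6 (mod 11).
Step 5: correct position 3: c_3 = r_3 − e = 0 − 6 ≡ 5 (mod 11). Hence c = [9, 10, 5, 7, 8].
  Check: interpolating c through the α_i gives m(x) = 1 + 3·x (degree < 2) with m(α_i) = c_i for every i, so c is indeed a codeword.


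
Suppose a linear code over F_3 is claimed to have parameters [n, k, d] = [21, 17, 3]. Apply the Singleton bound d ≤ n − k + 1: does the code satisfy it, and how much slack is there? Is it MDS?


Singleton RHS = n − k + 1 = 5, slack = 2, bound satisfied, not MDS.

Singleton bound: d ≤ n − k + 1.
Here n = 21, k = 17, so n − k + 1 = 5.
Given d = 3, check d ≤ 5: YES.
Slack = (n − k + 1) − d = 2.
The code is NOT MDS (slack = 2 > 0).
Description: the claimed parameters are [21, 17, 3]_3; such a code would be non-MDS.


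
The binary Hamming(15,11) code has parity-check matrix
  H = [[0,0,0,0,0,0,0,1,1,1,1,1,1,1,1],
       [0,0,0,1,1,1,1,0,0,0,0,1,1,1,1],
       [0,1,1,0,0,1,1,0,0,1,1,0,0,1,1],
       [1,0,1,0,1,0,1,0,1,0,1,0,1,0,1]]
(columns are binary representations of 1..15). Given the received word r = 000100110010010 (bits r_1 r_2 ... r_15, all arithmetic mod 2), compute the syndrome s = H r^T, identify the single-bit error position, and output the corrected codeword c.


s = (1, 1, 1, 0)^T, error position = 14, corrected codeword c = 000100110010000

Compute s = H r^T mod 2 one row at a time:
  s_1 = 1 + 0 + 0 + 1 + 0 + 0 + 1 + 0 = 3 ≡ 1 (mod 2).
  s_2 = 1 + 0 + 0 + 1 + 0 + 0 + 1 + 0 = 3 ≡ 1 (mod 2).
  s_3 = 0 + 0 + 0 + 1 + 0 + 1 + 1 + 0 = 3 ≡ 1 (mod 2).
  s_4 = 0 + 0 + 0 + 1 + 0 + 1 + 0 + 0 = 2 ≡ 0 (mod 2).
s = (1, 1, 1, 0)^T — this equals column 14 of H (binary 1110), so error is at position 14.
Correct: flip bit 14 of r = 000100110010010 to get c = 000100110010000.


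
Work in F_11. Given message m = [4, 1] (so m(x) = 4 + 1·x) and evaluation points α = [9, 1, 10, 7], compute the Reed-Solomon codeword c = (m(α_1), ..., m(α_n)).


c = [2, 5, 3, 0]

Message polynomial: m(x) = 4 + 1·x (mod 11).
For each evaluation point α_i, compute m(α_i) mod 11:
  α_1 = 9: Horner steps 1 → 2, so m(9) = 2.
  α_2 = 1: Horner steps 1 → 5, so m(1) = 5.
  α_3 = 10: Horner steps 1 → 3, so m(10) = 3.
  α_4 = 7: Horner steps 1 → 0, so m(7) = 0.
Codeword c = [2, 5, 3, 0] ∈ F_11^4.


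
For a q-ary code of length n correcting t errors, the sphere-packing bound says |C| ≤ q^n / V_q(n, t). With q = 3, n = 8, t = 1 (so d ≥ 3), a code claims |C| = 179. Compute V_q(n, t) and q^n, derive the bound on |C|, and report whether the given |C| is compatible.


V_q(n, t) = 17, q^n = 6561, Hamming bound = 385, |C| = 179 ≤ bound (satisfied).

Step 1: Compute V_q(n, t) = Σ_{j=0}^1 C(n, j) (q−1)^j.
  j = 0: C(8,0)·(2)^0 = 1·1 = 1.
  j = 1: C(8,1)·(2)^1 = 8·2 = 16.
  V_q(n, t) = 1 + 16 = 17.
Step 2: q^n = 3^8 = 6561.
Step 3: Hamming bound ⌊q^n / V_q(n,t)⌋ = ⌊6561/17⌋ = 385.
Step 4: Compare |C| = 179 to 385: satisfied.
The claimed |C| lies below the Hamming bound.


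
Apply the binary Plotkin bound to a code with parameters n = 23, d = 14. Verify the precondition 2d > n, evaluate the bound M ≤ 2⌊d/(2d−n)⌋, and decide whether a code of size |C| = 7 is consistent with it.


Plotkin bound M ≤ 4; given |C| = 7 > bound (violated).

Check applicability: 2d = 28, n = 23.
2d − n = 5 > 0, so Plotkin applies.
Compute d/(2d−n) = 14/5 ≈ 2.8000.
⌊d/(2d−n)⌋ = 2.
Plotkin bound: M ≤ 2·2 = 4.
Given |C| = 7, check: VIOLATED.
This |C| is above the Plotkin bound, so no binary code with n = 23, d = 14 and 7 codewords exists.


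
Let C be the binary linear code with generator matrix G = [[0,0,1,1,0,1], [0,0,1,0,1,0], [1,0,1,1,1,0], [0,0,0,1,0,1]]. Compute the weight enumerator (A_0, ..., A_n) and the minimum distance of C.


Weight distribution: A_0 = 1, A_1 = 2, A_2 = 4, A_3 = 6, A_4 = 3. Minimum distance d = 1.

Enumerate all 2^4 = 16 messages m ∈ F_2^4.
For each, compute codeword c = mG in F_2^6, then tally its weight.
  m = 0000 → c = 000000, weight = 0.
  m = 1000 → c = 001101, weight = 3.
  m = 0100 → c = 001010, weight = 2.
  m = 1100 → c = 000111, weight = 3.
  m = 0010 → c = 101110, weight = 4.
  m = 1010 → c = 100011, weight = 3.
  m = 0110 → c = 100100, weight = 2.
  m = 1110 → c = 101001, weight = 3.
  m = 0001 → c = 000101, weight = 2.
  m = 1001 → c = 001000, weight = 1.
  m = 0101 → c = 001111, weight = 4.
  m = 1101 → c = 000010, weight = 1.
  m = 0011 → c = 101011, weight = 4.
  m = 1011 → c = 100110, weight = 3.
  m = 0111 → c = 100001, weight = 2.
  m = 1111 → c = 101100, weight = 3.
Tally weights:
  weight 0: 1 codewords.
  weight 1: 2 codewords.
  weight 2: 4 codewords.
  weight 3: 6 codewords.
  weight 4: 3 codewords.
Minimum distance d = smallest w > 0 with A_w > 0 = 1.
Sanity: Σ A_w = 16 = 2^4 = 16 ✓.


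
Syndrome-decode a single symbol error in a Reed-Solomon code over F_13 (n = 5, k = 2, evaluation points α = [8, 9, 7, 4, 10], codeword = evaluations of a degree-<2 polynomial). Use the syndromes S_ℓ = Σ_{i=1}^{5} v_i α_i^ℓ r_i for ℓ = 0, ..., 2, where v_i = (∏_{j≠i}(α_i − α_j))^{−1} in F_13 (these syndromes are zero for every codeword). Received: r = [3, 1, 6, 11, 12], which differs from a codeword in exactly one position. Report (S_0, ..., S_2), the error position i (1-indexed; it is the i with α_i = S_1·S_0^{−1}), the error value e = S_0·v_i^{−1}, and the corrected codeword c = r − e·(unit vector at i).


S = (5, 9, 11), error at position 3, error magnitude e = 1, c = [3, 1, 5, 11, 12].

Step 1: column multipliers v_i = (∏_{j≠i}(α_i − α_j))^{−1} mod 13.
  i = 1 (α = 8): (8−9)(8−7)(8−4)(8−10) = (−1)·1·4·(−2) = 8 ≡ 8, so v_1 = 8^{−1} = 5 (mod 13).
  i = 2 (α = 9): (9−8)(9−7)(9−4)(9−10) = 1·2·5·(−1) = −10 ≡ 3, so v_2 = 3^{−1} = 9 (mod 13).
  i = 3 (α = 7): (7−8)(7−9)(7−4)(7−10) = (−1)·(−2)·3·(−3) = −18 ≡ 8, so v_3 = 8^{−1} = 5 (mod 13).
  i = 4 (α = 4): (4−8)(4−9)(4−7)(4−10) = (−4)·(−5)·(−3)·(−6) = 360 ≡ 9, so v_4 = 9^{−1} = 3 (mod 13).
  i = 5 (α = 10): (10−8)(10−9)(10−7)(10−4) = 2·1·3·6 = 36 ≡ 10, so v_5 = 10^{−1} = 4 (mod 13).
  v = [5, 9, 5, 3, 4].
Step 2: syndromes of r = [3, 1, 6, 11, 12] (all sums mod 13).
  S_0 = Σ v_i r_i = 5·3 + 9·1 + 5·6 + 3·11 + 4·12 = 135 ≡ 5.
  S_1 = Σ v_i α_i r_i = 5·8·3 + 9·9·1 + 5·7·6 + 3·4·11 + 4·10·12 = 1023 ≡ 9.
  α_i^2 mod 13 = [12, 3, 10, 3, 9].
  S_2 = Σ v_i α_i^2 r_i = 5·12·3 + 9·3·1 + 5·10·6 + 3·3·11 + 4·9·12 = 1038 ≡ 11.
  S = (5, 9, 11) ≠ 0, so r is not a codeword (an error is present).
Step 3: locate the error. For a single error e at position i, S_ℓ = v_i·e·α_i^ℓ, so α_err = S_1/S_0.
  S_0^{−1} = 5^{−1} = 8 (mod 13), so α_err = 9·8 = 72 ≡ 7 = α_3. Error position i = 3.
  Consistency check: S_2/S_1 = 11·3 = 33 ≡ 7 = α_err ✓ (single-error assumption holds).
Step 4: error magnitude e = S_0/v_3 = S_0·∏_{j≠3}(α_3 − α_j) = 5·8 = 40 ≡ 1 (mod 13).
Step 5: correct position 3: c_3 = r_3 − e = 6 − 1 ≡ 5 (mod 13). Hence c = [3, 1, 5, 11, 12].
  Check: interpolating c through the α_i gives m(x) = 6 + 11·x (degree < 2) with m(α_i) = c_i for every i, so c is indeed a codeword.


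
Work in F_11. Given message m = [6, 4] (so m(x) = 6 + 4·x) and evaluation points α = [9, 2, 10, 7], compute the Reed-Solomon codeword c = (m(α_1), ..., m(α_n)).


c = [9, 3, 2, 1]

Message polynomial: m(x) = 6 + 4·x (mod 11).
For each evaluation point α_i, compute m(α_i) mod 11:
  α_1 = 9: Horner steps 4 → 9, so m(9) = 9.
  α_2 = 2: Horner steps 4 → 3, so m(2) = 3.
  α_3 = 10: Horner steps 4 → 2, so m(10) = 2.
  α_4 = 7: Horner steps 4 → 1, so m(7) = 1.
Codeword c = [9, 3, 2, 1] ∈ F_11^4.


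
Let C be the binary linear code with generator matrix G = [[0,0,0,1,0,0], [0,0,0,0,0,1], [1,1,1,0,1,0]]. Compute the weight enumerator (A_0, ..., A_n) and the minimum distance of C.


Weight distribution: A_0 = 1, A_1 = 2, A_2 = 1, A_4 = 1, A_5 = 2, A_6 = 1. Minimum distance d = 1.

Enumerate all 2^3 = 8 messages m ∈ F_2^3.
For each, compute codeword c = mG in F_2^6, then tally its weight.
  m = 000 → c = 000000, weight = 0.
  m = 100 → c = 000100, weight = 1.
  m = 010 → c = 000001, weight = 1.
  m = 110 → c = 000101, weight = 2.
  m = 001 → c = 111010, weight = 4.
  m = 101 → c = 111110, weight = 5.
  m = 011 → c = 111011, weight = 5.
  m = 111 → c = 111111, weight = 6.
Tally weights:
  weight 0: 1 codewords.
  weight 1: 2 codewords.
  weight 2: 1 codewords.
  weight 4: 1 codewords.
  weight 5: 2 codewords.
  weight 6: 1 codewords.
Minimum distance d = smallest w > 0 with A_w > 0 = 1.
Sanity: Σ A_w = 8 = 2^3 = 8 ✓.


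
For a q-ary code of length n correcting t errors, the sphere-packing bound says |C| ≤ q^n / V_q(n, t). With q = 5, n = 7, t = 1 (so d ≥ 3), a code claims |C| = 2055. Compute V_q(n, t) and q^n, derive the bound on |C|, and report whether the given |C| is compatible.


V_q(n, t) = 29, q^n = 78125, Hamming bound = 2693, |C| = 2055 ≤ bound (satisfied).

Step 1: Compute V_q(n, t) = Σ_{j=0}^1 C(n, j) (q−1)^j.
  j = 0: C(7,0)·(4)^0 = 1·1 = 1.
  j = 1: C(7,1)·(4)^1 = 7·4 = 28.
  V_q(n, t) = 1 + 28 = 29.
Step 2: q^n = 5^7 = 78125.
Step 3: Hamming bound ⌊q^n / V_q(n,t)⌋ = ⌊78125/29⌋ = 2693.
Step 4: Compare |C| = 2055 to 2693: satisfied.
The claimed |C| lies below the Hamming bound.


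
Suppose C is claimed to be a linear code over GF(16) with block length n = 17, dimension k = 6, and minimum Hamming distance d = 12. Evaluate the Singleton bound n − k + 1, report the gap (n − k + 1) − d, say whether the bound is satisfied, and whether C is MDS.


Singleton RHS = n − k + 1 = 12, slack = 0, bound satisfied, MDS.

Singleton bound: d ≤ n − k + 1.
Here n = 17, k = 6, so n − k + 1 = 12.
Given d = 12, check d ≤ 12: YES.
Slack = (n − k + 1) − d = 0.
The code is MDS (slack = 0).
Description: the claimed parameters are [17, 6, 12]_16; such a code would be MDS (meets Singleton bound).


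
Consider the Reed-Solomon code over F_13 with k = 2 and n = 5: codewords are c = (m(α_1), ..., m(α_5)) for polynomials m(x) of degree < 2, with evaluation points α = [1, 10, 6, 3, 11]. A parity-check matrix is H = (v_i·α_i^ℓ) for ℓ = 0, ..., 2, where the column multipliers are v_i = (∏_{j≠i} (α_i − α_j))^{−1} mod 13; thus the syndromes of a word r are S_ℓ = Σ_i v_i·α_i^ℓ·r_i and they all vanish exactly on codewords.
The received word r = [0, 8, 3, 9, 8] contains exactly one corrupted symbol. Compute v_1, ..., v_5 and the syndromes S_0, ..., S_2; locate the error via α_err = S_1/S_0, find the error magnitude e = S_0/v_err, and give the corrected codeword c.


S = (8, 10, 6), error at position 5, error magnitude e = 2, c = [0, 8, 3, 9, 6].

Step 1: column multipliers v_i = (∏_{j≠i}(α_i − α_j))^{−1} mod 13.
  i = 1 (α = 1): (1−10)(1−6)(1−3)(1−11) = (−9)·(−5)·(−2)·(−10) = 900 ≡ 3, so v_1 = 3^{−1} = 9 (mod 13).
  i = 2 (α = 10): (10−1)(10−6)(10−3)(10−11) = 9·4·7·(−1) = −252 ≡ 8, so v_2 = 8^{−1} = 5 (mod 13).
  i = 3 (α = 6): (6−1)(6−10)(6−3)(6−11) = 5·(−4)·3·(−5) = 300 ≡ 1, so v_3 = 1^{−1} = 1 (mod 13).
  i = 4 (α = 3): (3−1)(3−10)(3−6)(3−11) = 2·(−7)·(−3)·(−8) = −336 ≡ 2, so v_4 = 2^{−1} = 7 (mod 13).
  i = 5 (α = 11): (11−1)(11−10)(11−6)(11−3) = 10·1·5·8 = 400 ≡ 10, so v_5 = 10^{−1} = 4 (mod 13).
  v = [9, 5, 1, 7, 4].
Step 2: syndromes of r = [0, 8, 3, 9, 8] (all sums mod 13).
  S_0 = Σ v_i r_i = 9·0 + 5·8 + 1·3 + 7·9 + 4·8 = 138 ≡ 8.
  S_1 = Σ v_i α_i r_i = 9·1·0 + 5·10·8 + 1·6·3 + 7·3·9 + 4·11·8 = 959 ≡ 10.
  α_i^2 mod 13 = [1, 9, 10, 9, 4].
  S_2 = Σ v_i α_i^2 r_i = 9·1·0 + 5·9·8 + 1·10·3 + 7·9·9 + 4·4·8 = 1085 ≡ 6.
  S = (8, 10, 6) ≠ 0, so r is not a codeword (an error is present).
Step 3: locate the error. For a single error e at position i, S_ℓ = v_i·e·α_i^ℓ, so α_err = S_1/S_0.
  S_0^{−1} = 8^{−1} = 5 (mod 13), so α_err = 10·5 = 50 ≡ 11 = α_5. Error position i = 5.
  Consistency check: S_2/S_1 = 6·4 = 24 ≡ 11 = α_err ✓ (single-error assumption holds).
Step 4: error magnitude e = S_0/v_5 = S_0·∏_{j≠5}(α_5 − α_j) = 8·10 = 80 ≡ 2 (mod 13).
Step 5: correct position 5: c_5 = r_5 − e = 8 − 2 ≡ 6 (mod 13). Hence c = [0, 8, 3, 9, 6].
  Check: interpolating c through the α_i gives m(x) = 2 + 11·x (degree < 2) with m(α_i) = c_i for every i, so c is indeed a codeword.


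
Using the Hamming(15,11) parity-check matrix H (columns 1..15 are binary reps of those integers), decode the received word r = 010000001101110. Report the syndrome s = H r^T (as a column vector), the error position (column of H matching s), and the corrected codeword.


s = (1, 1, 1, 0)^T, error position = 14, corrected codeword c = 010000001101100

Compute s = H r^T mod 2 one row at a time:
  s_1 = 0 + 1 + 1 + 0 + 1 + 1 + 1 + 0 = 5 ≡ 1 (mod 2).
  s_2 = 0 + 0 + 0 + 0 + 1 + 1 + 1 + 0 = 3 ≡ 1 (mod 2).
  s_3 = 1 + 0 + 0 + 0 + 1 + 0 + 1 + 0 = 3 ≡ 1 (mod 2).
  s_4 = 0 + 0 + 0 + 0 + 1 + 0 + 1 + 0 = 2 ≡ 0 (mod 2).
s = (1, 1, 1, 0)^T — this equals column 14 of H (binary 1110), so error is at position 14.
Correct: flip bit 14 of r = 010000001101110 to get c = 010000001101100.


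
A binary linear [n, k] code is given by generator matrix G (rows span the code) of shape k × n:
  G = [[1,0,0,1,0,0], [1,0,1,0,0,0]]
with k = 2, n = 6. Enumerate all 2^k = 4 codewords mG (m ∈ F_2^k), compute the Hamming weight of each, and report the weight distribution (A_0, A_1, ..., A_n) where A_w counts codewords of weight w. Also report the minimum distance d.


Weight distribution: A_0 = 1, A_2 = 3. Minimum distance d = 2.

Enumerate all 2^2 = 4 messages m ∈ F_2^2.
For each, compute codeword c = mG in F_2^6, then tally its weight.
  m = 00 → c = 000000, weight = 0.
  m = 10 → c = 100100, weight = 2.
  m = 01 → c = 101000, weight = 2.
  m = 11 → c = 001100, weight = 2.
Tally weights:
  weight 0: 1 codewords.
  weight 2: 3 codewords.
Minimum distance d = smallest w > 0 with A_w > 0 = 2.
Sanity: Σ A_w = 4 = 2^2 = 4 ✓.


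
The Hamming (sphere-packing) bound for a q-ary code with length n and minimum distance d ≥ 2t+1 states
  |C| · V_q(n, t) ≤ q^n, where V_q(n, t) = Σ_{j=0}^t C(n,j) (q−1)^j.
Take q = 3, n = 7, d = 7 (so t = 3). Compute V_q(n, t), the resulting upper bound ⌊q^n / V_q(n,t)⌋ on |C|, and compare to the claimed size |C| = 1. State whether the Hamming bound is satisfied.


V_q(n, t) = 379, q^n = 2187, Hamming bound = 5, |C| = 1 ≤ bound (satisfied).

Step 1: Compute V_q(n, t) = Σ_{j=0}^3 C(n, j) (q−1)^j.
  j = 0: C(7,0)·(2)^0 = 1·1 = 1.
  j = 1: C(7,1)·(2)^1 = 7·2 = 14.
  j = 2: C(7,2)·(2)^2 = 21·4 = 84.
  j = 3: C(7,3)·(2)^3 = 35·8 = 280.
  V_q(n, t) = 1 + 14 + 84 + 280 = 379.
Step 2: q^n = 3^7 = 2187.
Step 3: Hamming bound ⌊q^n / V_q(n,t)⌋ = ⌊2187/379⌋ = 5.
Step 4: Compare |C| = 1 to 5: satisfied.
The claimed |C| lies below the Hamming bound.


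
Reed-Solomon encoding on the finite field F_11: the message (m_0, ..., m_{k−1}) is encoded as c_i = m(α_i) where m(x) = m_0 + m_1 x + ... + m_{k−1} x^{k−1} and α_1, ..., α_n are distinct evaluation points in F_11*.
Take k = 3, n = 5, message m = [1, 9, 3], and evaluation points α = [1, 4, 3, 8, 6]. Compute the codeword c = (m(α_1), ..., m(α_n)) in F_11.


c = [2, 8, 0, 1, 9]

Message polynomial: m(x) = 1 + 9·x + 3·x^2 (mod 11).
For each evaluation point α_i, compute m(α_i) mod 11:
  α_1 = 1: Horner steps 3 → 1 → 2, so m(1) = 2.
  α_2 = 4: Horner steps 3 → 10 → 8, so m(4) = 8.
  α_3 = 3: Horner steps 3 → 7 → 0, so m(3) = 0.
  α_4 = 8: Horner steps 3 → 0 → 1, so m(8) = 1.
  α_5 = 6: Horner steps 3 → 5 → 9, so m(6) = 9.
Codeword c = [2, 8, 0, 1, 9] ∈ F_11^5.


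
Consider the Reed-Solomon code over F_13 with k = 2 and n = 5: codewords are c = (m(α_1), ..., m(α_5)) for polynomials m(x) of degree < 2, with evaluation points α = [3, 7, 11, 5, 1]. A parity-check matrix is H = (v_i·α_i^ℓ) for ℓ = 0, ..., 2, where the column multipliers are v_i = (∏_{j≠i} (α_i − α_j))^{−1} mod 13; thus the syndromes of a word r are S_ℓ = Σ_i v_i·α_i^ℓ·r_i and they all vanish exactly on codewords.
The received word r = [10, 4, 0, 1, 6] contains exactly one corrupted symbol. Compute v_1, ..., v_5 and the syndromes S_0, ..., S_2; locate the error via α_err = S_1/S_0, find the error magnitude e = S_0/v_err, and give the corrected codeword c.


S = (4, 2, 1), error at position 2, error magnitude e = 12, c = [10, 5, 0, 1, 6].

Step 1: column multipliers v_i = (∏_{j≠i}(α_i − α_j))^{−1} mod 13.
  i = 1 (α = 3): (3−7)(3−11)(3−5)(3−1) = (−4)·(−8)·(−2)·2 = −128 ≡ 2, so v_1 = 2^{−1} = 7 (mod 13).
  i = 2 (α = 7): (7−3)(7−11)(7−5)(7−1) = 4·(−4)·2·6 = −192 ≡ 3, so v_2 = 3^{−1} = 9 (mod 13).
  i = 3 (α = 11): (11−3)(11−7)(11−5)(11−1) = 8·4·6·10 = 1920 ≡ 9, so v_3 = 9^{−1} = 3 (mod 13).
  i = 4 (α = 5): (5−3)(5−7)(5−11)(5−1) = 2·(−2)·(−6)·4 = 96 ≡ 5, so v_4 = 5^{−1} = 8 (mod 13).
  i = 5 (α = 1): (1−3)(1−7)(1−11)(1−5) = (−2)·(−6)·(−10)·(−4) = 480 ≡ 12, so v_5 = 12^{−1} = 12 (mod 13).
  v = [7, 9, 3, 8, 12].
Step 2: syndromes of r = [10, 4, 0, 1, 6] (all sums mod 13).
  S_0 = Σ v_i r_i = 7·10 + 9·4 + 3·0 + 8·1 + 12·6 = 186 ≡ 4.
  S_1 = Σ v_i α_i r_i = 7·3·10 + 9·7·4 + 3·11·0 + 8·5·1 + 12·1·6 = 574 ≡ 2.
  α_i^2 mod 13 = [9, 10, 4, 12, 1].
  S_2 = Σ v_i α_i^2 r_i = 7·9·10 + 9·10·4 + 3·4·0 + 8·12·1 + 12·1·6 = 1158 ≡ 1.
  S = (4, 2, 1) ≠ 0, so r is not a codeword (an error is present).
Step 3: locate the error. For a single error e at position i, S_ℓ = v_i·e·α_i^ℓ, so α_err = S_1/S_0.
  S_0^{−1} = 4^{−1} = 10 (mod 13), so α_err = 2·10 = 20 ≡ 7 = α_2. Error position i = 2.
  Consistency check: S_2/S_1 = 1·7 = 7 ≡ 7 = α_err ✓ (single-error assumption holds).
Step 4: error magnitude e = S_0/v_2 = S_0·∏_{j≠2}(α_2 − α_j) = 4·3 = 12 ≡ 12 (mod 13).
Step 5: correct position 2: c_2 = r_2 − e = 4 − 12 ≡ 5 (mod 13). Hence c = [10, 5, 0, 1, 6].
  Check: interpolating c through the α_i gives m(x) = 4 + 2·x (degree < 2) with m(α_i) = c_i for every i, so c is indeed a codeword.


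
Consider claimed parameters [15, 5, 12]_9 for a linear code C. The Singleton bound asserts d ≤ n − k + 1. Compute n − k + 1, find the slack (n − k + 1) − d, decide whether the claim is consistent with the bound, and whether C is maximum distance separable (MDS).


Singleton RHS = n − k + 1 = 11, slack = -1, bound violated (no such code; not MDS).

Singleton bound: d ≤ n − k + 1.
Here n = 15, k = 5, so n − k + 1 = 11.
Given d = 12, check d ≤ 11: NO.
Slack = (n − k + 1) − d = -1.
The slack is negative: d = 12 exceeds n − k + 1 = 11 by 1, so the Singleton bound is violated and no linear [15, 5, 12]_9 code can exist. In particular it is not MDS (MDS requires d = n − k + 1 exactly).
Description: the claimed parameters are [15, 5, 12]_9; such a code would be impossible (violates the Singleton bound).


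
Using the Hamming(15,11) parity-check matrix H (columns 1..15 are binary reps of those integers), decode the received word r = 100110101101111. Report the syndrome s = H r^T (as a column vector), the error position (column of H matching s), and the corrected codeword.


s = (0, 1, 0, 0)^T, error position = 4, corrected codeword c = 100010101101111

Compute s = H r^T mod 2 one row at a time:
  s_1 = 0 + 1 + 1 + 0 + 1 + 1 + 1 + 1 = 6 ≡ 0 (mod 2).
  s_2 = 1 + 1 + 0 + 1 + 1 + 1 + 1 + 1 = 7 ≡ 1 (mod 2).
  s_3 = 0 + 0 + 0 + 1 + 1 + 0 + 1 + 1 = 4 ≡ 0 (mod 2).
  s_4 = 1 + 0 + 1 + 1 + 1 + 0 + 1 + 1 = 6 ≡ 0 (mod 2).
s = (0, 1, 0, 0)^T — this equals column 4 of H (binary 0100), so error is at position 4.
Correct: flip bit 4 of r = 100110101101111 to get c = 100010101101111.


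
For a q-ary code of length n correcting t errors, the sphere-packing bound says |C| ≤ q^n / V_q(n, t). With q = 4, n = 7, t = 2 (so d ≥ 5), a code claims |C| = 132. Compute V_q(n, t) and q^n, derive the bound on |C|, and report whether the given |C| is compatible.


V_q(n, t) = 211, q^n = 16384, Hamming bound = 77, |C| = 132 > bound (violated).

Step 1: Compute V_q(n, t) = Σ_{j=0}^2 C(n, j) (q−1)^j.
  j = 0: C(7,0)·(3)^0 = 1·1 = 1.
  j = 1: C(7,1)·(3)^1 = 7·3 = 21.
  j = 2: C(7,2)·(3)^2 = 21·9 = 189.
  V_q(n, t) = 1 + 21 + 189 = 211.
Step 2: q^n = 4^7 = 16384.
Step 3: Hamming bound ⌊q^n / V_q(n,t)⌋ = ⌊16384/211⌋ = 77.
Step 4: Compare |C| = 132 to 77: violated.
The claimed |C| lies above the Hamming bound, so no 4-ary code of length 7 with d ≥ 5 can have 132 codewords.


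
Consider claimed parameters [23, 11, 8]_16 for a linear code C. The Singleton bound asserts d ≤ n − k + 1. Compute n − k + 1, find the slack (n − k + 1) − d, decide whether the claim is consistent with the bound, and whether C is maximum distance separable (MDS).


Singleton RHS = n − k + 1 = 13, slack = 5, bound satisfied, not MDS.

Singleton bound: d ≤ n − k + 1.
Here n = 23, k = 11, so n − k + 1 = 13.
Given d = 8, check d ≤ 13: YES.
Slack = (n − k + 1) − d = 5.
The code is NOT MDS (slack = 5 > 0).
Description: the claimed parameters are [23, 11, 8]_16; such a code would be non-MDS.


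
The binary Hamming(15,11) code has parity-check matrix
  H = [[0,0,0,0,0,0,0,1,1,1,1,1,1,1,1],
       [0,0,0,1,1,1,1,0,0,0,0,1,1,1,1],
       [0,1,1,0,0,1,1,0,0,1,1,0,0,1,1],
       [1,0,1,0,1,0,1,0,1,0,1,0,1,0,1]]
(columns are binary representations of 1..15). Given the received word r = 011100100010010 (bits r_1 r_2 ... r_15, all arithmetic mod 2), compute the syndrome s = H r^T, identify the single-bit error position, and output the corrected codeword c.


s = (0, 1, 1, 1)^T, error position = 7, corrected codeword c = 011100000010010

Compute s = H r^T mod 2 one row at a time:
  s_1 = 0 + 0 + 0 + 1 + 0 + 0 + 1 + 0 = 2 ≡ 0 (mod 2).
  s_2 = 1 + 0 + 0 + 1 + 0 + 0 + 1 + 0 = 3 ≡ 1 (mod 2).
  s_3 = 1 + 1 + 0 + 1 + 0 + 1 + 1 + 0 = 5 ≡ 1 (mod 2).
  s_4 = 0 + 1 + 0 + 1 + 0 + 1 + 0 + 0 = 3 ≡ 1 (mod 2).
s = (0, 1, 1, 1)^T — this equals column 7 of H (binary 0111), so error is at position 7.
Correct: flip bit 7 of r = 011100100010010 to get c = 011100000010010.


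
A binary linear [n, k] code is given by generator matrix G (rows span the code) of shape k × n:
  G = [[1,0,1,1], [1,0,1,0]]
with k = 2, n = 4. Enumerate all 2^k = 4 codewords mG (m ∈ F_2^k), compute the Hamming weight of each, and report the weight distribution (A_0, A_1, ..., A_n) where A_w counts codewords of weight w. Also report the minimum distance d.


Weight distribution: A_0 = 1, A_1 = 1, A_2 = 1, A_3 = 1. Minimum distance d = 1.

Enumerate all 2^2 = 4 messages m ∈ F_2^2.
For each, compute codeword c = mG in F_2^4, then tally its weight.
  m = 00 → c = 0000, weight = 0.
  m = 10 → c = 1011, weight = 3.
  m = 01 → c = 1010, weight = 2.
  m = 11 → c = 0001, weight = 1.
Tally weights:
  weight 0: 1 codewords.
  weight 1: 1 codewords.
  weight 2: 1 codewords.
  weight 3: 1 codewords.
Minimum distance d = smallest w > 0 with A_w > 0 = 1.
Sanity: Σ A_w = 4 = 2^2 = 4 ✓.


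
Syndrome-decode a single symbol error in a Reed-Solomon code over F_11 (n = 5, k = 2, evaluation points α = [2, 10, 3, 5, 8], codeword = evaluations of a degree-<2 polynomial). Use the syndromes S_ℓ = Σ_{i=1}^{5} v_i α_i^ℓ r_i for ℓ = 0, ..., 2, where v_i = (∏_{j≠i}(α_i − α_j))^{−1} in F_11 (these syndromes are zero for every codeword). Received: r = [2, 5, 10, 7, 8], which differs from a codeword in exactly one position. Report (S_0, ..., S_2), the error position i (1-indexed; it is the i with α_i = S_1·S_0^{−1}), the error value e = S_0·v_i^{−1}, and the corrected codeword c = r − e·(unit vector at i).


S = (7, 3, 6), error at position 1, error magnitude e = 7, c = [6, 5, 10, 7, 8].

Step 1: column multipliers v_i = (∏_{j≠i}(α_i − α_j))^{−1} mod 11.
  i = 1 (α = 2): (2−10)(2−3)(2−5)(2−8) = (−8)·(−1)·(−3)·(−6) = 144 ≡ 1, so v_1 = 1^{−1} = 1 (mod 11).
  i = 2 (α = 10): (10−2)(10−3)(10−5)(10−8) = 8·7·5·2 = 560 ≡ 10, so v_2 = 10^{−1} = 10 (mod 11).
  i = 3 (α = 3): (3−2)(3−10)(3−5)(3−8) = 1·(−7)·(−2)·(−5) = −70 ≡ 7, so v_3 = 7^{−1} = 8 (mod 11).
  i = 4 (α = 5): (5−2)(5−10)(5−3)(5−8) = 3·(−5)·2·(−3) = 90 ≡ 2, so v_4 = 2^{−1} = 6 (mod 11).
  i = 5 (α = 8): (8−2)(8−10)(8−3)(8−5) = 6·(−2)·5·3 = −180 ≡ 7, so v_5 = 7^{−1} = 8 (mod 11).
  v = [1, 10, 8, 6, 8].
Step 2: syndromes of r = [2, 5, 10, 7, 8] (all sums mod 11).
  S_0 = Σ v_i r_i = 1·2 + 10·5 + 8·10 + 6·7 + 8·8 = 238 ≡ 7.
  S_1 = Σ v_i α_i r_i = 1·2·2 + 10·10·5 + 8·3·10 + 6·5·7 + 8·8·8 = 1466 ≡ 3.
  α_i^2 mod 11 = [4, 1, 9, 3, 9].
  S_2 = Σ v_i α_i^2 r_i = 1·4·2 + 10·1·5 + 8·9·10 + 6·3·7 + 8·9·8 = 1480 ≡ 6.
  S = (7, 3, 6) ≠ 0, so r is not a codeword (an error is present).
Step 3: locate the error. For a single error e at position i, S_ℓ = v_i·e·α_i^ℓ, so α_err = S_1/S_0.
  S_0^{−1} = 7^{−1} = 8 (mod 11), so α_err = 3·8 = 24 ≡ 2 = α_1. Error position i = 1.
  Consistency check: S_2/S_1 = 6·4 = 24 ≡ 2 = α_err ✓ (single-error assumption holds).
Step 4: error magnitude e = S_0/v_1 = S_0·∏_{j≠1}(α_1 − α_j) = 7·1 = 7 ≡ 7 (mod 11).
Step 5: correct position 1: c_1 = r_1 − e = 2 − 7 ≡ 6 (mod 11). Hence c = [6, 5, 10, 7, 8].
  Check: interpolating c through the α_i gives m(x) = 9 + 4·x (degree < 2) with m(α_i) = c_i for every i, so c is indeed a codeword.


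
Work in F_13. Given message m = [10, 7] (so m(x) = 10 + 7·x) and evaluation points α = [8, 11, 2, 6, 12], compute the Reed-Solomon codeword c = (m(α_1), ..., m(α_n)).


c = [1, 9, 11, 0, 3]

Message polynomial: m(x) = 10 + 7·x (mod 13).
For each evaluation point α_i, compute m(α_i) mod 13:
  α_1 = 8: Horner steps 7 → 1, so m(8) = 1.
  α_2 = 11: Horner steps 7 → 9, so m(11) = 9.
  α_3 = 2: Horner steps 7 → 11, so m(2) = 11.
  α_4 = 6: Horner steps 7 → 0, so m(6) = 0.
  α_5 = 12: Horner steps 7 → 3, so m(12) = 3.
Codeword c = [1, 9, 11, 0, 3] ∈ F_13^5.


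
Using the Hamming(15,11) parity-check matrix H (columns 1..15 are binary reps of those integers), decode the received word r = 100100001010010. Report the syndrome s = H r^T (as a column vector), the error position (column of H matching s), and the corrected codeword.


s = (1, 0, 0, 1)^T, error position = 9, corrected codeword c = 100100000010010

Compute s = H r^T mod 2 one row at a time:
  s_1 = 0 + 1 + 0 + 1 + 0 + 0 + 1 + 0 = 3 ≡ 1 (mod 2).
  s_2 = 1 + 0 + 0 + 0 + 0 + 0 + 1 + 0 = 2 ≡ 0 (mod 2).
  s_3 = 0 + 0 + 0 + 0 + 0 + 1 + 1 + 0 = 2 ≡ 0 (mod 2).
  s_4 = 1 + 0 + 0 + 0 + 1 + 1 + 0 + 0 = 3 ≡ 1 (mod 2).
s = (1, 0, 0, 1)^T — this equals column 9 of H (binary 1001), so error is at position 9.
Correct: flip bit 9 of r = 100100001010010 to get c = 100100000010010.


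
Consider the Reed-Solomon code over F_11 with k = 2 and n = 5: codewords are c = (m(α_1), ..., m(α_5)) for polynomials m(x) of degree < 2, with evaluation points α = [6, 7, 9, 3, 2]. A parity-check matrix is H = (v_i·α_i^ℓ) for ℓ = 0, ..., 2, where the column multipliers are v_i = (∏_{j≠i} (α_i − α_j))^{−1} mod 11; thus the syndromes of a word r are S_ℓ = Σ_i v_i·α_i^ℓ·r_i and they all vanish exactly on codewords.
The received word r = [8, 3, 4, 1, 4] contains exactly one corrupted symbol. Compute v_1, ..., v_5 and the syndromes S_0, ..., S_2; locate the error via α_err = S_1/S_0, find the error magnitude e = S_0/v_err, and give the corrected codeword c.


S = (8, 5, 10), error at position 5, error magnitude e = 9, c = [8, 3, 4, 1, 6].

Step 1: column multipliers v_i = (∏_{j≠i}(α_i − α_j))^{−1} mod 11.
  i = 1 (α = 6): (6−7)(6−9)(6−3)(6−2) = (−1)·(−3)·3·4 = 36 ≡ 3, so v_1 = 3^{−1} = 4 (mod 11).
  i = 2 (α = 7): (7−6)(7−9)(7−3)(7−2) = 1·(−2)·4·5 = −40 ≡ 4, so v_2 = 4^{−1} = 3 (mod 11).
  i = 3 (α = 9): (9−6)(9−7)(9−3)(9−2) = 3·2·6·7 = 252 ≡ 10, so v_3 = 10^{−1} = 10 (mod 11).
  i = 4 (α = 3): (3−6)(3−7)(3−9)(3−2) = (−3)·(−4)·(−6)·1 = −72 ≡ 5, so v_4 = 5^{−1} = 9 (mod 11).
  i = 5 (α = 2): (2−6)(2−7)(2−9)(2−3) = (−4)·(−5)·(−7)·(−1) = 140 ≡ 8, so v_5 = 8^{−1} = 7 (mod 11).
  v = [4, 3, 10, 9, 7].
Step 2: syndromes of r = [8, 3, 4, 1, 4] (all sums mod 11).
  S_0 = Σ v_i r_i = 4·8 + 3·3 + 10·4 + 9·1 + 7·4 = 118 ≡ 8.
  S_1 = Σ v_i α_i r_i = 4·6·8 + 3·7·3 + 10·9·4 + 9·3·1 + 7·2·4 = 698 ≡ 5.
  α_i^2 mod 11 = [3, 5, 4, 9, 4].
  S_2 = Σ v_i α_i^2 r_i = 4·3·8 + 3·5·3 + 10·4·4 + 9·9·1 + 7·4·4 = 494 ≡ 10.
  S = (8, 5, 10) ≠ 0, so r is not a codeword (an error is present).
Step 3: locate the error. For a single error e at position i, S_ℓ = v_i·e·α_i^ℓ, so α_err = S_1/S_0.
  S_0^{−1} = 8^{−1} = 7 (mod 11), so α_err = 5·7 = 35 ≡ 2 = α_5. Error position i = 5.
  Consistency check: S_2/S_1 = 10·9 = 90 ≡ 2 = α_err ✓ (single-error assumption holds).
Step 4: error magnitude e = S_0/v_5 = S_0·∏_{j≠5}(α_5 − α_j) = 8·8 = 64 ≡ 9 (mod 11).
Step 5: correct position 5: c_5 = r_5 − e = 4 − 9 ≡ 6 (mod 11). Hence c = [8, 3, 4, 1, 6].
  Check: interpolating c through the α_i gives m(x) = 5 + 6·x (degree < 2) with m(α_i) = c_i for every i, so c is indeed a codeword.


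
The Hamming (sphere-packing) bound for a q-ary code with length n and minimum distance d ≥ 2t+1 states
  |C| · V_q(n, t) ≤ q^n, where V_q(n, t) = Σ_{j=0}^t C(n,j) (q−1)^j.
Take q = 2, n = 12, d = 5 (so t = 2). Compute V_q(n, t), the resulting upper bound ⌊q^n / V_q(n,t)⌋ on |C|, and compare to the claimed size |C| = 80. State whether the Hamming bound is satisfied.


V_q(n, t) = 79, q^n = 4096, Hamming bound = 51, |C| = 80 > bound (violated).

Step 1: Compute V_q(n, t) = Σ_{j=0}^2 C(n, j) (q−1)^j.
  j = 0: C(12,0)·(1)^0 = 1·1 = 1.
  j = 1: C(12,1)·(1)^1 = 12·1 = 12.
  j = 2: C(12,2)·(1)^2 = 66·1 = 66.
  V_q(n, t) = 1 + 12 + 66 = 79.
Step 2: q^n = 2^12 = 4096.
Step 3: Hamming bound ⌊q^n / V_q(n,t)⌋ = ⌊4096/79⌋ = 51.
Step 4: Compare |C| = 80 to 51: violated.
The claimed |C| lies above the Hamming bound, so no 2-ary code of length 12 with d ≥ 5 can have 80 codewords.


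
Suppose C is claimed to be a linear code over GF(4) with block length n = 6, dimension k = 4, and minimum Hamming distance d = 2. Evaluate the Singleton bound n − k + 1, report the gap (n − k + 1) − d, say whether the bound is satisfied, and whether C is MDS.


Singleton RHS = n − k + 1 = 3, slack = 1, bound satisfied, not MDS.

Singleton bound: d ≤ n − k + 1.
Here n = 6, k = 4, so n − k + 1 = 3.
Given d = 2, check d ≤ 3: YES.
Slack = (n − k + 1) − d = 1.
The code is NOT MDS (slack = 1 > 0).
Description: the claimed parameters are [6, 4, 2]_4; such a code would be non-MDS.


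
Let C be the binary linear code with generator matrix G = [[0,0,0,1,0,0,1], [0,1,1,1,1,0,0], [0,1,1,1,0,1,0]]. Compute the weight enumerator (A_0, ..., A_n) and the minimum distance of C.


Weight distribution: A_0 = 1, A_2 = 2, A_4 = 5. Minimum distance d = 2.

Enumerate all 2^3 = 8 messages m ∈ F_2^3.
For each, compute codeword c = mG in F_2^7, then tally its weight.
  m = 000 → c = 0000000, weight = 0.
  m = 100 → c = 0001001, weight = 2.
  m = 010 → c = 0111100, weight = 4.
  m = 110 → c = 0110101, weight = 4.
  m = 001 → c = 0111010, weight = 4.
  m = 101 → c = 0110011, weight = 4.
  m = 011 → c = 0000110, weight = 2.
  m = 111 → c = 0001111, weight = 4.
Tally weights:
  weight 0: 1 codewords.
  weight 2: 2 codewords.
  weight 4: 5 codewords.
Minimum distance d = smallest w > 0 with A_w > 0 = 2.
Sanity: Σ A_w = 8 = 2^3 = 8 ✓.


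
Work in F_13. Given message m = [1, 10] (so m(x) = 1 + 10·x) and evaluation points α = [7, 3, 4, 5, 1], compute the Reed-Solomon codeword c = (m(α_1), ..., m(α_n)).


c = [6, 5, 2, 12, 11]

Message polynomial: m(x) = 1 + 10·x (mod 13).
For each evaluation point α_i, compute m(α_i) mod 13:
  α_1 = 7: Horner steps 10 → 6, so m(7) = 6.
  α_2 = 3: Horner steps 10 → 5, so m(3) = 5.
  α_3 = 4: Horner steps 10 → 2, so m(4) = 2.
  α_4 = 5: Horner steps 10 → 12, so m(5) = 12.
  α_5 = 1: Horner steps 10 → 11, so m(1) = 11.
Codeword c = [6, 5, 2, 12, 11] ∈ F_13^5.


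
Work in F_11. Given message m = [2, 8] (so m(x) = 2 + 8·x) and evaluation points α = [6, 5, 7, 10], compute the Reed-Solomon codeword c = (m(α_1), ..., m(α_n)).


c = [6, 9, 3, 5]

Message polynomial: m(x) = 2 + 8·x (mod 11).
For each evaluation point α_i, compute m(α_i) mod 11:
  α_1 = 6: Horner steps 8 → 6, so m(6) = 6.
  α_2 = 5: Horner steps 8 → 9, so m(5) = 9.
  α_3 = 7: Horner steps 8 → 3, so m(7) = 3.
  α_4 = 10: Horner steps 8 → 5, so m(10) = 5.
Codeword c = [6, 9, 3, 5] ∈ F_11^4.


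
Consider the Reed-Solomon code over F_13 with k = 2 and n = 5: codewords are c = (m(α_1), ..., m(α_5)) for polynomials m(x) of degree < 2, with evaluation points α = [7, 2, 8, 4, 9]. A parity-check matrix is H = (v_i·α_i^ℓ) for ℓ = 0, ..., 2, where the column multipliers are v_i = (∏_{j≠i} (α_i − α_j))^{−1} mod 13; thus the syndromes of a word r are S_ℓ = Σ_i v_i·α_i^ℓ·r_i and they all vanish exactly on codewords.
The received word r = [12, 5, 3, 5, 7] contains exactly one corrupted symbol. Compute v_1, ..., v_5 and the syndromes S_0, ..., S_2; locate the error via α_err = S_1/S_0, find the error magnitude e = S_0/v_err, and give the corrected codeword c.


S = (7, 2, 8), error at position 4, error magnitude e = 5, c = [12, 5, 3, 0, 7].

Step 1: column multipliers v_i = (∏_{j≠i}(α_i − α_j))^{−1} mod 13.
  i = 1 (α = 7): (7−2)(7−8)(7−4)(7−9) = 5·(−1)·3·(−2) = 30 ≡ 4, so v_1 = 4^{−1} = 10 (mod 13).
  i = 2 (α = 2): (2−7)(2−8)(2−4)(2−9) = (−5)·(−6)·(−2)·(−7) = 420 ≡ 4, so v_2 = 4^{−1} = 10 (mod 13).
  i = 3 (α = 8): (8−7)(8−2)(8−4)(8−9) = 1·6·4·(−1) = −24 ≡ 2, so v_3 = 2^{−1} = 7 (mod 13).
  i = 4 (α = 4): (4−7)(4−2)(4−8)(4−9) = (−3)·2·(−4)·(−5) = −120 ≡ 10, so v_4 = 10^{−1} = 4 (mod 13).
  i = 5 (α = 9): (9−7)(9−2)(9−8)(9−4) = 2·7·1·5 = 70 ≡ 5, so v_5 = 5^{−1} = 8 (mod 13).
  v = [10, 10, 7, 4, 8].
Step 2: syndromes of r = [12, 5, 3, 5, 7] (all sums mod 13).
  S_0 = Σ v_i r_i = 10·12 + 10·5 + 7·3 + 4·5 + 8·7 = 267 ≡ 7.
  S_1 = Σ v_i α_i r_i = 10·7·12 + 10·2·5 + 7·8·3 + 4·4·5 + 8·9·7 = 1692 ≡ 2.
  α_i^2 mod 13 = [10, 4, 12, 3, 3].
  S_2 = Σ v_i α_i^2 r_i = 10·10·12 + 10·4·5 + 7·12·3 + 4·3·5 + 8·3·7 = 1880 ≡ 8.
  S = (7, 2, 8) ≠ 0, so r is not a codeword (an error is present).
Step 3: locate the error. For a single error e at position i, S_ℓ = v_i·e·α_i^ℓ, so α_err = S_1/S_0.
  S_0^{−1} = 7^{−1} = 2 (mod 13), so α_err = 2·2 = 4 ≡ 4 = α_4. Error position i = 4.
  Consistency check: S_2/S_1 = 8·7 = 56 ≡ 4 = α_err ✓ (single-error assumption holds).
Step 4: error magnitude e = S_0/v_4 = S_0·∏_{j≠4}(α_4 − α_j) = 7·10 = 70 ≡ 5 (mod 13).
Step 5: correct position 4: c_4 = r_4 − e = 5 − 5 ≡ 0 (mod 13). Hence c = [12, 5, 3, 0, 7].
  Check: interpolating c through the α_i gives m(x) = 10 + 4·x (degree < 2) with m(α_i) = c_i for every i, so c is indeed a codeword.
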